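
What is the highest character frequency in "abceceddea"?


Input: abceceddea
Character counts:
  'a': 2
  'b': 1
  'c': 2
  'd': 2
  'e': 3
Maximum frequency: 3

3


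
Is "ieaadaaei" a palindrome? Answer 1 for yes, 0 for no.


Input: ieaadaaei
Reversed: ieaadaaei
  Compare pos 0 ('i') with pos 8 ('i'): match
  Compare pos 1 ('e') with pos 7 ('e'): match
  Compare pos 2 ('a') with pos 6 ('a'): match
  Compare pos 3 ('a') with pos 5 ('a'): match
Result: palindrome

1


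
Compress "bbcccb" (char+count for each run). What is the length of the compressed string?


Input: bbcccb
Runs:
  'b' x 2 => "b2"
  'c' x 3 => "c3"
  'b' x 1 => "b1"
Compressed: "b2c3b1"
Compressed length: 6

6


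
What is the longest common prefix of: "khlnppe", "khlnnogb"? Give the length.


Words: khlnppe, khlnnogb
  Position 0: all 'k' => match
  Position 1: all 'h' => match
  Position 2: all 'l' => match
  Position 3: all 'n' => match
  Position 4: ('p', 'n') => mismatch, stop
LCP = "khln" (length 4)

4


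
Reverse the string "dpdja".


Input: dpdja
Reading characters right to left:
  Position 4: 'a'
  Position 3: 'j'
  Position 2: 'd'
  Position 1: 'p'
  Position 0: 'd'
Reversed: ajdpd

ajdpd


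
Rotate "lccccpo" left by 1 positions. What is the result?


Input: "lccccpo", rotate left by 1
First 1 characters: "l"
Remaining characters: "ccccpo"
Concatenate remaining + first: "ccccpo" + "l" = "ccccpol"

ccccpol


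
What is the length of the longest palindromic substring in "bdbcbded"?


Input: "bdbcbded"
Checking substrings for palindromes:
  [1:6] "dbcbd" (len 5) => palindrome
  [0:3] "bdb" (len 3) => palindrome
  [2:5] "bcb" (len 3) => palindrome
  [5:8] "ded" (len 3) => palindrome
Longest palindromic substring: "dbcbd" with length 5

5


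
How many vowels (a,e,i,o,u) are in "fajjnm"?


Input: fajjnm
Checking each character:
  'f' at position 0: consonant
  'a' at position 1: vowel (running total: 1)
  'j' at position 2: consonant
  'j' at position 3: consonant
  'n' at position 4: consonant
  'm' at position 5: consonant
Total vowels: 1

1


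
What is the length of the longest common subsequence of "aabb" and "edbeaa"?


LCS of "aabb" and "edbeaa"
DP table:
           e    d    b    e    a    a
      0    0    0    0    0    0    0
  a   0    0    0    0    0    1    1
  a   0    0    0    0    0    1    2
  b   0    0    0    1    1    1    2
  b   0    0    0    1    1    1    2
LCS length = dp[4][6] = 2

2


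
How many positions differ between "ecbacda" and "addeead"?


Comparing "ecbacda" and "addeead" position by position:
  Position 0: 'e' vs 'a' => DIFFER
  Position 1: 'c' vs 'd' => DIFFER
  Position 2: 'b' vs 'd' => DIFFER
  Position 3: 'a' vs 'e' => DIFFER
  Position 4: 'c' vs 'e' => DIFFER
  Position 5: 'd' vs 'a' => DIFFER
  Position 6: 'a' vs 'd' => DIFFER
Positions that differ: 7

7


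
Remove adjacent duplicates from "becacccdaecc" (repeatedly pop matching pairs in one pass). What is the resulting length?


Input: becacccdaecc
Stack-based adjacent duplicate removal:
  Read 'b': push. Stack: b
  Read 'e': push. Stack: be
  Read 'c': push. Stack: bec
  Read 'a': push. Stack: beca
  Read 'c': push. Stack: becac
  Read 'c': matches stack top 'c' => pop. Stack: beca
  Read 'c': push. Stack: becac
  Read 'd': push. Stack: becacd
  Read 'a': push. Stack: becacda
  Read 'e': push. Stack: becacdae
  Read 'c': push. Stack: becacdaec
  Read 'c': matches stack top 'c' => pop. Stack: becacdae
Final stack: "becacdae" (length 8)

8


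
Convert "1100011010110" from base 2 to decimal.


Input: "1100011010110" in base 2
Positional expansion:
  Digit '1' (value 1) x 2^12 = 4096
  Digit '1' (value 1) x 2^11 = 2048
  Digit '0' (value 0) x 2^10 = 0
  Digit '0' (value 0) x 2^9 = 0
  Digit '0' (value 0) x 2^8 = 0
  Digit '1' (value 1) x 2^7 = 128
  Digit '1' (value 1) x 2^6 = 64
  Digit '0' (value 0) x 2^5 = 0
  Digit '1' (value 1) x 2^4 = 16
  Digit '0' (value 0) x 2^3 = 0
  Digit '1' (value 1) x 2^2 = 4
  Digit '1' (value 1) x 2^1 = 2
  Digit '0' (value 0) x 2^0 = 0
Sum = 6358

6358


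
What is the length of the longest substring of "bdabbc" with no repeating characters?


Input: "bdabbc"
Sliding window (track last position of each char):
  Position 0 ('b'): window [0,0] length 1 -- new best
  Position 1 ('d'): window [0,1] length 2 -- new best
  Position 2 ('a'): window [0,2] length 3 -- new best
  Position 3 ('b'): repeat (last at 0), move window start to 1
  Position 3 ('b'): window [1,3] length 3
  Position 4 ('b'): repeat (last at 3), move window start to 4
  Position 4 ('b'): window [4,4] length 1
  Position 5 ('c'): window [4,5] length 2
Longest substring with no repeats: "bda" with length 3

3


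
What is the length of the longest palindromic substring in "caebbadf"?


Input: "caebbadf"
Checking substrings for palindromes:
  [3:5] "bb" (len 2) => palindrome
Longest palindromic substring: "bb" with length 2

2


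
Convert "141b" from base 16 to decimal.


Input: "141b" in base 16
Positional expansion:
  Digit '1' (value 1) x 16^3 = 4096
  Digit '4' (value 4) x 16^2 = 1024
  Digit '1' (value 1) x 16^1 = 16
  Digit 'b' (value 11) x 16^0 = 11
Sum = 5147

5147


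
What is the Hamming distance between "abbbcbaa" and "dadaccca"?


Comparing "abbbcbaa" and "dadaccca" position by position:
  Position 0: 'a' vs 'd' => differ
  Position 1: 'b' vs 'a' => differ
  Position 2: 'b' vs 'd' => differ
  Position 3: 'b' vs 'a' => differ
  Position 4: 'c' vs 'c' => same
  Position 5: 'b' vs 'c' => differ
  Position 6: 'a' vs 'c' => differ
  Position 7: 'a' vs 'a' => same
Total differences (Hamming distance): 6

6


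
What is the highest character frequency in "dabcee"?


Input: dabcee
Character counts:
  'a': 1
  'b': 1
  'c': 1
  'd': 1
  'e': 2
Maximum frequency: 2

2


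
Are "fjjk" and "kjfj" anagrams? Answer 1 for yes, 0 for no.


Strings: "fjjk", "kjfj"
Sorted first:  fjjk
Sorted second: fjjk
Sorted forms match => anagrams

1


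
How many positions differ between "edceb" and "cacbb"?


Comparing "edceb" and "cacbb" position by position:
  Position 0: 'e' vs 'c' => DIFFER
  Position 1: 'd' vs 'a' => DIFFER
  Position 2: 'c' vs 'c' => same
  Position 3: 'e' vs 'b' => DIFFER
  Position 4: 'b' vs 'b' => same
Positions that differ: 3

3


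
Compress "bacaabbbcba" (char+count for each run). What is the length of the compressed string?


Input: bacaabbbcba
Runs:
  'b' x 1 => "b1"
  'a' x 1 => "a1"
  'c' x 1 => "c1"
  'a' x 2 => "a2"
  'b' x 3 => "b3"
  'c' x 1 => "c1"
  'b' x 1 => "b1"
  'a' x 1 => "a1"
Compressed: "b1a1c1a2b3c1b1a1"
Compressed length: 16

16


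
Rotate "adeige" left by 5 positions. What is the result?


Input: "adeige", rotate left by 5
First 5 characters: "adeig"
Remaining characters: "e"
Concatenate remaining + first: "e" + "adeig" = "eadeig"

eadeig


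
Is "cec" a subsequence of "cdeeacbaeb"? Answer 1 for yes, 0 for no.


Check if "cec" is a subsequence of "cdeeacbaeb"
Greedy scan:
  Position 0 ('c'): matches sub[0] = 'c'
  Position 1 ('d'): no match needed
  Position 2 ('e'): matches sub[1] = 'e'
  Position 3 ('e'): no match needed
  Position 4 ('a'): no match needed
  Position 5 ('c'): matches sub[2] = 'c'
  Position 6 ('b'): no match needed
  Position 7 ('a'): no match needed
  Position 8 ('e'): no match needed
  Position 9 ('b'): no match needed
All 3 characters matched => is a subsequence

1


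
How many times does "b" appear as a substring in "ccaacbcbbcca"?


Searching for "b" in "ccaacbcbbcca"
Scanning each position:
  Position 0: "c" => no
  Position 1: "c" => no
  Position 2: "a" => no
  Position 3: "a" => no
  Position 4: "c" => no
  Position 5: "b" => MATCH
  Position 6: "c" => no
  Position 7: "b" => MATCH
  Position 8: "b" => MATCH
  Position 9: "c" => no
  Position 10: "c" => no
  Position 11: "a" => no
Total occurrences: 3

3


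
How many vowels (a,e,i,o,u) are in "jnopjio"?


Input: jnopjio
Checking each character:
  'j' at position 0: consonant
  'n' at position 1: consonant
  'o' at position 2: vowel (running total: 1)
  'p' at position 3: consonant
  'j' at position 4: consonant
  'i' at position 5: vowel (running total: 2)
  'o' at position 6: vowel (running total: 3)
Total vowels: 3

3


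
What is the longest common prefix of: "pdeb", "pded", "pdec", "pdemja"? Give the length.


Words: pdeb, pded, pdec, pdemja
  Position 0: all 'p' => match
  Position 1: all 'd' => match
  Position 2: all 'e' => match
  Position 3: ('b', 'd', 'c', 'm') => mismatch, stop
LCP = "pde" (length 3)

3


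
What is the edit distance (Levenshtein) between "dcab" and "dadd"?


Computing edit distance: "dcab" -> "dadd"
DP table:
           d    a    d    d
      0    1    2    3    4
  d   1    0    1    2    3
  c   2    1    1    2    3
  a   3    2    1    2    3
  b   4    3    2    2    3
Edit distance = dp[4][4] = 3

3


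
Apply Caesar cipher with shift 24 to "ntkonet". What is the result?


Caesar cipher: shift "ntkonet" by 24
  'n' (pos 13) + 24 = pos 11 = 'l'
  't' (pos 19) + 24 = pos 17 = 'r'
  'k' (pos 10) + 24 = pos 8 = 'i'
  'o' (pos 14) + 24 = pos 12 = 'm'
  'n' (pos 13) + 24 = pos 11 = 'l'
  'e' (pos 4) + 24 = pos 2 = 'c'
  't' (pos 19) + 24 = pos 17 = 'r'
Result: lrimlcr

lrimlcr


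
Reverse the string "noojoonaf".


Input: noojoonaf
Reading characters right to left:
  Position 8: 'f'
  Position 7: 'a'
  Position 6: 'n'
  Position 5: 'o'
  Position 4: 'o'
  Position 3: 'j'
  Position 2: 'o'
  Position 1: 'o'
  Position 0: 'n'
Reversed: fanoojoon

fanoojoon


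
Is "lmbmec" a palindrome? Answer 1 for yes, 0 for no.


Input: lmbmec
Reversed: cembml
  Compare pos 0 ('l') with pos 5 ('c'): MISMATCH
  Compare pos 1 ('m') with pos 4 ('e'): MISMATCH
  Compare pos 2 ('b') with pos 3 ('m'): MISMATCH
Result: not a palindrome

0


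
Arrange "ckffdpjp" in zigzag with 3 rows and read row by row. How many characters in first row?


Zigzag "ckffdpjp" into 3 rows:
Placing characters:
  'c' => row 0
  'k' => row 1
  'f' => row 2
  'f' => row 1
  'd' => row 0
  'p' => row 1
  'j' => row 2
  'p' => row 1
Rows:
  Row 0: "cd"
  Row 1: "kfpp"
  Row 2: "fj"
First row length: 2

2


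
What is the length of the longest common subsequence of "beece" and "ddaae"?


LCS of "beece" and "ddaae"
DP table:
           d    d    a    a    e
      0    0    0    0    0    0
  b   0    0    0    0    0    0
  e   0    0    0    0    0    1
  e   0    0    0    0    0    1
  c   0    0    0    0    0    1
  e   0    0    0    0    0    1
LCS length = dp[5][5] = 1

1


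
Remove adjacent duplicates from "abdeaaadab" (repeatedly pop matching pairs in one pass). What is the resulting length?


Input: abdeaaadab
Stack-based adjacent duplicate removal:
  Read 'a': push. Stack: a
  Read 'b': push. Stack: ab
  Read 'd': push. Stack: abd
  Read 'e': push. Stack: abde
  Read 'a': push. Stack: abdea
  Read 'a': matches stack top 'a' => pop. Stack: abde
  Read 'a': push. Stack: abdea
  Read 'd': push. Stack: abdead
  Read 'a': push. Stack: abdeada
  Read 'b': push. Stack: abdeadab
Final stack: "abdeadab" (length 8)

8


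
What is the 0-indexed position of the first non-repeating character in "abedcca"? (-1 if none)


Input: abedcca
Character frequencies:
  'a': 2
  'b': 1
  'c': 2
  'd': 1
  'e': 1
Scanning left to right for freq == 1:
  Position 0 ('a'): freq=2, skip
  Position 1 ('b'): unique! => answer = 1

1


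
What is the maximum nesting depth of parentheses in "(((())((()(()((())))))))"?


Input: "(((())((()(()((())))))))"
Tracking depth:
  Position 0 '(': depth becomes 1
  Position 1 '(': depth becomes 2
  Position 2 '(': depth becomes 3
  Position 3 '(': depth becomes 4
  Position 4 ')': depth becomes 3
  Position 5 ')': depth becomes 2
  Position 6 '(': depth becomes 3
  Position 7 '(': depth becomes 4
  Position 8 '(': depth becomes 5
  Position 9 ')': depth becomes 4
  Position 10 '(': depth becomes 5
  Position 11 '(': depth becomes 6
  Position 12 ')': depth becomes 5
  Position 13 '(': depth becomes 6
  Position 14 '(': depth becomes 7
  Position 15 '(': depth becomes 8
  Position 16 ')': depth becomes 7
  Position 17 ')': depth becomes 6
  Position 18 ')': depth becomes 5
  Position 19 ')': depth becomes 4
  Position 20 ')': depth becomes 3
  Position 21 ')': depth becomes 2
  Position 22 ')': depth becomes 1
  Position 23 ')': depth becomes 0
Maximum depth reached: 8

8


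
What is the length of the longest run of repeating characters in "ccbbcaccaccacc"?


Input: "ccbbcaccaccacc"
Scanning for longest run:
  Position 1 ('c'): continues run of 'c', length=2
  Position 2 ('b'): new char, reset run to 1
  Position 3 ('b'): continues run of 'b', length=2
  Position 4 ('c'): new char, reset run to 1
  Position 5 ('a'): new char, reset run to 1
  Position 6 ('c'): new char, reset run to 1
  Position 7 ('c'): continues run of 'c', length=2
  Position 8 ('a'): new char, reset run to 1
  Position 9 ('c'): new char, reset run to 1
  Position 10 ('c'): continues run of 'c', length=2
  Position 11 ('a'): new char, reset run to 1
  Position 12 ('c'): new char, reset run to 1
  Position 13 ('c'): continues run of 'c', length=2
Longest run: 'c' with length 2

2


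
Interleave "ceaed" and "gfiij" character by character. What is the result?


Interleaving "ceaed" and "gfiij":
  Position 0: 'c' from first, 'g' from second => "cg"
  Position 1: 'e' from first, 'f' from second => "ef"
  Position 2: 'a' from first, 'i' from second => "ai"
  Position 3: 'e' from first, 'i' from second => "ei"
  Position 4: 'd' from first, 'j' from second => "dj"
Result: cgefaieidj

cgefaieidj


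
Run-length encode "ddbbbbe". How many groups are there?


Input: ddbbbbe
Scanning for consecutive runs:
  Group 1: 'd' x 2 (positions 0-1)
  Group 2: 'b' x 4 (positions 2-5)
  Group 3: 'e' x 1 (positions 6-6)
Total groups: 3

3


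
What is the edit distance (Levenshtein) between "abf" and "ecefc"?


Computing edit distance: "abf" -> "ecefc"
DP table:
           e    c    e    f    c
      0    1    2    3    4    5
  a   1    1    2    3    4    5
  b   2    2    2    3    4    5
  f   3    3    3    3    3    4
Edit distance = dp[3][5] = 4

4


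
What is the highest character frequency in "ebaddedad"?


Input: ebaddedad
Character counts:
  'a': 2
  'b': 1
  'd': 4
  'e': 2
Maximum frequency: 4

4


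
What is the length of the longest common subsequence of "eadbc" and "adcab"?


LCS of "eadbc" and "adcab"
DP table:
           a    d    c    a    b
      0    0    0    0    0    0
  e   0    0    0    0    0    0
  a   0    1    1    1    1    1
  d   0    1    2    2    2    2
  b   0    1    2    2    2    3
  c   0    1    2    3    3    3
LCS length = dp[5][5] = 3

3


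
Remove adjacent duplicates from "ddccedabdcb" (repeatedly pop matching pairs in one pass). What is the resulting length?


Input: ddccedabdcb
Stack-based adjacent duplicate removal:
  Read 'd': push. Stack: d
  Read 'd': matches stack top 'd' => pop. Stack: (empty)
  Read 'c': push. Stack: c
  Read 'c': matches stack top 'c' => pop. Stack: (empty)
  Read 'e': push. Stack: e
  Read 'd': push. Stack: ed
  Read 'a': push. Stack: eda
  Read 'b': push. Stack: edab
  Read 'd': push. Stack: edabd
  Read 'c': push. Stack: edabdc
  Read 'b': push. Stack: edabdcb
Final stack: "edabdcb" (length 7)

7


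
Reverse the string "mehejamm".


Input: mehejamm
Reading characters right to left:
  Position 7: 'm'
  Position 6: 'm'
  Position 5: 'a'
  Position 4: 'j'
  Position 3: 'e'
  Position 2: 'h'
  Position 1: 'e'
  Position 0: 'm'
Reversed: mmajehem

mmajehem


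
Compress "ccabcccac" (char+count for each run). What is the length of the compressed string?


Input: ccabcccac
Runs:
  'c' x 2 => "c2"
  'a' x 1 => "a1"
  'b' x 1 => "b1"
  'c' x 3 => "c3"
  'a' x 1 => "a1"
  'c' x 1 => "c1"
Compressed: "c2a1b1c3a1c1"
Compressed length: 12

12


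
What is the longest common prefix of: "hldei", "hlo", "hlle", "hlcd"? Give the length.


Words: hldei, hlo, hlle, hlcd
  Position 0: all 'h' => match
  Position 1: all 'l' => match
  Position 2: ('d', 'o', 'l', 'c') => mismatch, stop
LCP = "hl" (length 2)

2


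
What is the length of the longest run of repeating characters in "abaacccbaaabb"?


Input: "abaacccbaaabb"
Scanning for longest run:
  Position 1 ('b'): new char, reset run to 1
  Position 2 ('a'): new char, reset run to 1
  Position 3 ('a'): continues run of 'a', length=2
  Position 4 ('c'): new char, reset run to 1
  Position 5 ('c'): continues run of 'c', length=2
  Position 6 ('c'): continues run of 'c', length=3
  Position 7 ('b'): new char, reset run to 1
  Position 8 ('a'): new char, reset run to 1
  Position 9 ('a'): continues run of 'a', length=2
  Position 10 ('a'): continues run of 'a', length=3
  Position 11 ('b'): new char, reset run to 1
  Position 12 ('b'): continues run of 'b', length=2
Longest run: 'c' with length 3

3


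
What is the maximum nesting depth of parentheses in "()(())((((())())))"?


Input: "()(())((((())())))"
Tracking depth:
  Position 0 '(': depth becomes 1
  Position 1 ')': depth becomes 0
  Position 2 '(': depth becomes 1
  Position 3 '(': depth becomes 2
  Position 4 ')': depth becomes 1
  Position 5 ')': depth becomes 0
  Position 6 '(': depth becomes 1
  Position 7 '(': depth becomes 2
  Position 8 '(': depth becomes 3
  Position 9 '(': depth becomes 4
  Position 10 '(': depth becomes 5
  Position 11 ')': depth becomes 4
  Position 12 ')': depth becomes 3
  Position 13 '(': depth becomes 4
  Position 14 ')': depth becomes 3
  Position 15 ')': depth becomes 2
  Position 16 ')': depth becomes 1
  Position 17 ')': depth becomes 0
Maximum depth reached: 5

5


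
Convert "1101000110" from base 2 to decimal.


Input: "1101000110" in base 2
Positional expansion:
  Digit '1' (value 1) x 2^9 = 512
  Digit '1' (value 1) x 2^8 = 256
  Digit '0' (value 0) x 2^7 = 0
  Digit '1' (value 1) x 2^6 = 64
  Digit '0' (value 0) x 2^5 = 0
  Digit '0' (value 0) x 2^4 = 0
  Digit '0' (value 0) x 2^3 = 0
  Digit '1' (value 1) x 2^2 = 4
  Digit '1' (value 1) x 2^1 = 2
  Digit '0' (value 0) x 2^0 = 0
Sum = 838

838


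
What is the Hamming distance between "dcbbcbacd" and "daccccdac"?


Comparing "dcbbcbacd" and "daccccdac" position by position:
  Position 0: 'd' vs 'd' => same
  Position 1: 'c' vs 'a' => differ
  Position 2: 'b' vs 'c' => differ
  Position 3: 'b' vs 'c' => differ
  Position 4: 'c' vs 'c' => same
  Position 5: 'b' vs 'c' => differ
  Position 6: 'a' vs 'd' => differ
  Position 7: 'c' vs 'a' => differ
  Position 8: 'd' vs 'c' => differ
Total differences (Hamming distance): 7

7


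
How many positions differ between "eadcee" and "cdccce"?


Comparing "eadcee" and "cdccce" position by position:
  Position 0: 'e' vs 'c' => DIFFER
  Position 1: 'a' vs 'd' => DIFFER
  Position 2: 'd' vs 'c' => DIFFER
  Position 3: 'c' vs 'c' => same
  Position 4: 'e' vs 'c' => DIFFER
  Position 5: 'e' vs 'e' => same
Positions that differ: 4

4


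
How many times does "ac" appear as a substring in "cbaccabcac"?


Searching for "ac" in "cbaccabcac"
Scanning each position:
  Position 0: "cb" => no
  Position 1: "ba" => no
  Position 2: "ac" => MATCH
  Position 3: "cc" => no
  Position 4: "ca" => no
  Position 5: "ab" => no
  Position 6: "bc" => no
  Position 7: "ca" => no
  Position 8: "ac" => MATCH
Total occurrences: 2

2


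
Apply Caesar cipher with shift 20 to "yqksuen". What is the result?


Caesar cipher: shift "yqksuen" by 20
  'y' (pos 24) + 20 = pos 18 = 's'
  'q' (pos 16) + 20 = pos 10 = 'k'
  'k' (pos 10) + 20 = pos 4 = 'e'
  's' (pos 18) + 20 = pos 12 = 'm'
  'u' (pos 20) + 20 = pos 14 = 'o'
  'e' (pos 4) + 20 = pos 24 = 'y'
  'n' (pos 13) + 20 = pos 7 = 'h'
Result: skemoyh

skemoyh


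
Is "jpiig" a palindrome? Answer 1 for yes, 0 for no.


Input: jpiig
Reversed: giipj
  Compare pos 0 ('j') with pos 4 ('g'): MISMATCH
  Compare pos 1 ('p') with pos 3 ('i'): MISMATCH
Result: not a palindrome

0


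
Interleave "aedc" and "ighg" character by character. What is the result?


Interleaving "aedc" and "ighg":
  Position 0: 'a' from first, 'i' from second => "ai"
  Position 1: 'e' from first, 'g' from second => "eg"
  Position 2: 'd' from first, 'h' from second => "dh"
  Position 3: 'c' from first, 'g' from second => "cg"
Result: aiegdhcg

aiegdhcg


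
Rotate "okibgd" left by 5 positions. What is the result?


Input: "okibgd", rotate left by 5
First 5 characters: "okibg"
Remaining characters: "d"
Concatenate remaining + first: "d" + "okibg" = "dokibg"

dokibg


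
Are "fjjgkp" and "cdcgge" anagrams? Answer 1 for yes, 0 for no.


Strings: "fjjgkp", "cdcgge"
Sorted first:  fgjjkp
Sorted second: ccdegg
Differ at position 0: 'f' vs 'c' => not anagrams

0


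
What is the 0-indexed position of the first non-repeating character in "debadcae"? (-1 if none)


Input: debadcae
Character frequencies:
  'a': 2
  'b': 1
  'c': 1
  'd': 2
  'e': 2
Scanning left to right for freq == 1:
  Position 0 ('d'): freq=2, skip
  Position 1 ('e'): freq=2, skip
  Position 2 ('b'): unique! => answer = 2

2


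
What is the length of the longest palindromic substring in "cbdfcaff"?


Input: "cbdfcaff"
Checking substrings for palindromes:
  [6:8] "ff" (len 2) => palindrome
Longest palindromic substring: "ff" with length 2

2


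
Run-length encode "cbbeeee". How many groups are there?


Input: cbbeeee
Scanning for consecutive runs:
  Group 1: 'c' x 1 (positions 0-0)
  Group 2: 'b' x 2 (positions 1-2)
  Group 3: 'e' x 4 (positions 3-6)
Total groups: 3

3


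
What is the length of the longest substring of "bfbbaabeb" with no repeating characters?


Input: "bfbbaabeb"
Sliding window (track last position of each char):
  Position 0 ('b'): window [0,0] length 1 -- new best
  Position 1 ('f'): window [0,1] length 2 -- new best
  Position 2 ('b'): repeat (last at 0), move window start to 1
  Position 2 ('b'): window [1,2] length 2
  Position 3 ('b'): repeat (last at 2), move window start to 3
  Position 3 ('b'): window [3,3] length 1
  Position 4 ('a'): window [3,4] length 2
  Position 5 ('a'): repeat (last at 4), move window start to 5
  Position 5 ('a'): window [5,5] length 1
  Position 6 ('b'): window [5,6] length 2
  Position 7 ('e'): window [5,7] length 3 -- new best
  Position 8 ('b'): repeat (last at 6), move window start to 7
  Position 8 ('b'): window [7,8] length 2
Longest substring with no repeats: "abe" with length 3

3


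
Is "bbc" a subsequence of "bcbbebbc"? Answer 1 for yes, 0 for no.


Check if "bbc" is a subsequence of "bcbbebbc"
Greedy scan:
  Position 0 ('b'): matches sub[0] = 'b'
  Position 1 ('c'): no match needed
  Position 2 ('b'): matches sub[1] = 'b'
  Position 3 ('b'): no match needed
  Position 4 ('e'): no match needed
  Position 5 ('b'): no match needed
  Position 6 ('b'): no match needed
  Position 7 ('c'): matches sub[2] = 'c'
All 3 characters matched => is a subsequence

1


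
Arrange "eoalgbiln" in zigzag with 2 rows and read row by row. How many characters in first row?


Zigzag "eoalgbiln" into 2 rows:
Placing characters:
  'e' => row 0
  'o' => row 1
  'a' => row 0
  'l' => row 1
  'g' => row 0
  'b' => row 1
  'i' => row 0
  'l' => row 1
  'n' => row 0
Rows:
  Row 0: "eagin"
  Row 1: "olbl"
First row length: 5

5


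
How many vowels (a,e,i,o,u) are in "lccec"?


Input: lccec
Checking each character:
  'l' at position 0: consonant
  'c' at position 1: consonant
  'c' at position 2: consonant
  'e' at position 3: vowel (running total: 1)
  'c' at position 4: consonant
Total vowels: 1

1


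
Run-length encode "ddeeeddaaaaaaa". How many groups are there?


Input: ddeeeddaaaaaaa
Scanning for consecutive runs:
  Group 1: 'd' x 2 (positions 0-1)
  Group 2: 'e' x 3 (positions 2-4)
  Group 3: 'd' x 2 (positions 5-6)
  Group 4: 'a' x 7 (positions 7-13)
Total groups: 4

4


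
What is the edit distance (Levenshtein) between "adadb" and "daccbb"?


Computing edit distance: "adadb" -> "daccbb"
DP table:
           d    a    c    c    b    b
      0    1    2    3    4    5    6
  a   1    1    1    2    3    4    5
  d   2    1    2    2    3    4    5
  a   3    2    1    2    3    4    5
  d   4    3    2    2    3    4    5
  b   5    4    3    3    3    3    4
Edit distance = dp[5][6] = 4

4


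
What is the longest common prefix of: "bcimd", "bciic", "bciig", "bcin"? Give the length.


Words: bcimd, bciic, bciig, bcin
  Position 0: all 'b' => match
  Position 1: all 'c' => match
  Position 2: all 'i' => match
  Position 3: ('m', 'i', 'i', 'n') => mismatch, stop
LCP = "bci" (length 3)

3


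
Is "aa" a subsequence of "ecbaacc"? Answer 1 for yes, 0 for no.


Check if "aa" is a subsequence of "ecbaacc"
Greedy scan:
  Position 0 ('e'): no match needed
  Position 1 ('c'): no match needed
  Position 2 ('b'): no match needed
  Position 3 ('a'): matches sub[0] = 'a'
  Position 4 ('a'): matches sub[1] = 'a'
  Position 5 ('c'): no match needed
  Position 6 ('c'): no match needed
All 2 characters matched => is a subsequence

1


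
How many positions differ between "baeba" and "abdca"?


Comparing "baeba" and "abdca" position by position:
  Position 0: 'b' vs 'a' => DIFFER
  Position 1: 'a' vs 'b' => DIFFER
  Position 2: 'e' vs 'd' => DIFFER
  Position 3: 'b' vs 'c' => DIFFER
  Position 4: 'a' vs 'a' => same
Positions that differ: 4

4


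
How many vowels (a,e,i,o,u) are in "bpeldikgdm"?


Input: bpeldikgdm
Checking each character:
  'b' at position 0: consonant
  'p' at position 1: consonant
  'e' at position 2: vowel (running total: 1)
  'l' at position 3: consonant
  'd' at position 4: consonant
  'i' at position 5: vowel (running total: 2)
  'k' at position 6: consonant
  'g' at position 7: consonant
  'd' at position 8: consonant
  'm' at position 9: consonant
Total vowels: 2

2


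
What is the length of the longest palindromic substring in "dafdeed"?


Input: "dafdeed"
Checking substrings for palindromes:
  [3:7] "deed" (len 4) => palindrome
  [4:6] "ee" (len 2) => palindrome
Longest palindromic substring: "deed" with length 4

4


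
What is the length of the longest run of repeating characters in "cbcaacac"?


Input: "cbcaacac"
Scanning for longest run:
  Position 1 ('b'): new char, reset run to 1
  Position 2 ('c'): new char, reset run to 1
  Position 3 ('a'): new char, reset run to 1
  Position 4 ('a'): continues run of 'a', length=2
  Position 5 ('c'): new char, reset run to 1
  Position 6 ('a'): new char, reset run to 1
  Position 7 ('c'): new char, reset run to 1
Longest run: 'a' with length 2

2


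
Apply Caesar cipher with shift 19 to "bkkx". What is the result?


Caesar cipher: shift "bkkx" by 19
  'b' (pos 1) + 19 = pos 20 = 'u'
  'k' (pos 10) + 19 = pos 3 = 'd'
  'k' (pos 10) + 19 = pos 3 = 'd'
  'x' (pos 23) + 19 = pos 16 = 'q'
Result: uddq

uddq


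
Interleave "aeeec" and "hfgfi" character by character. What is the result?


Interleaving "aeeec" and "hfgfi":
  Position 0: 'a' from first, 'h' from second => "ah"
  Position 1: 'e' from first, 'f' from second => "ef"
  Position 2: 'e' from first, 'g' from second => "eg"
  Position 3: 'e' from first, 'f' from second => "ef"
  Position 4: 'c' from first, 'i' from second => "ci"
Result: ahefegefci

ahefegefci


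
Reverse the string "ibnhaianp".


Input: ibnhaianp
Reading characters right to left:
  Position 8: 'p'
  Position 7: 'n'
  Position 6: 'a'
  Position 5: 'i'
  Position 4: 'a'
  Position 3: 'h'
  Position 2: 'n'
  Position 1: 'b'
  Position 0: 'i'
Reversed: pnaiahnbi

pnaiahnbi


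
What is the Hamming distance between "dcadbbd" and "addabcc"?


Comparing "dcadbbd" and "addabcc" position by position:
  Position 0: 'd' vs 'a' => differ
  Position 1: 'c' vs 'd' => differ
  Position 2: 'a' vs 'd' => differ
  Position 3: 'd' vs 'a' => differ
  Position 4: 'b' vs 'b' => same
  Position 5: 'b' vs 'c' => differ
  Position 6: 'd' vs 'c' => differ
Total differences (Hamming distance): 6

6


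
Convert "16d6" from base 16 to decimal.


Input: "16d6" in base 16
Positional expansion:
  Digit '1' (value 1) x 16^3 = 4096
  Digit '6' (value 6) x 16^2 = 1536
  Digit 'd' (value 13) x 16^1 = 208
  Digit '6' (value 6) x 16^0 = 6
Sum = 5846

5846


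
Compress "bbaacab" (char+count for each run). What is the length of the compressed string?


Input: bbaacab
Runs:
  'b' x 2 => "b2"
  'a' x 2 => "a2"
  'c' x 1 => "c1"
  'a' x 1 => "a1"
  'b' x 1 => "b1"
Compressed: "b2a2c1a1b1"
Compressed length: 10

10


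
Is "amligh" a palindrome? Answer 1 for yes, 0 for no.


Input: amligh
Reversed: hgilma
  Compare pos 0 ('a') with pos 5 ('h'): MISMATCH
  Compare pos 1 ('m') with pos 4 ('g'): MISMATCH
  Compare pos 2 ('l') with pos 3 ('i'): MISMATCH
Result: not a palindrome

0


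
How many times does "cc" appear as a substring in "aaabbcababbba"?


Searching for "cc" in "aaabbcababbba"
Scanning each position:
  Position 0: "aa" => no
  Position 1: "aa" => no
  Position 2: "ab" => no
  Position 3: "bb" => no
  Position 4: "bc" => no
  Position 5: "ca" => no
  Position 6: "ab" => no
  Position 7: "ba" => no
  Position 8: "ab" => no
  Position 9: "bb" => no
  Position 10: "bb" => no
  Position 11: "ba" => no
Total occurrences: 0

0


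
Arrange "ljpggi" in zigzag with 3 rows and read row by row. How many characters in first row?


Zigzag "ljpggi" into 3 rows:
Placing characters:
  'l' => row 0
  'j' => row 1
  'p' => row 2
  'g' => row 1
  'g' => row 0
  'i' => row 1
Rows:
  Row 0: "lg"
  Row 1: "jgi"
  Row 2: "p"
First row length: 2

2


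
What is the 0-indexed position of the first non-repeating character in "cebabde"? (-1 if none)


Input: cebabde
Character frequencies:
  'a': 1
  'b': 2
  'c': 1
  'd': 1
  'e': 2
Scanning left to right for freq == 1:
  Position 0 ('c'): unique! => answer = 0

0


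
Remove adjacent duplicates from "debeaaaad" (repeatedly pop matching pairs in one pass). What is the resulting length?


Input: debeaaaad
Stack-based adjacent duplicate removal:
  Read 'd': push. Stack: d
  Read 'e': push. Stack: de
  Read 'b': push. Stack: deb
  Read 'e': push. Stack: debe
  Read 'a': push. Stack: debea
  Read 'a': matches stack top 'a' => pop. Stack: debe
  Read 'a': push. Stack: debea
  Read 'a': matches stack top 'a' => pop. Stack: debe
  Read 'd': push. Stack: debed
Final stack: "debed" (length 5)

5


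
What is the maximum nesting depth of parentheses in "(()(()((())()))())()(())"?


Input: "(()(()((())()))())()(())"
Tracking depth:
  Position 0 '(': depth becomes 1
  Position 1 '(': depth becomes 2
  Position 2 ')': depth becomes 1
  Position 3 '(': depth becomes 2
  Position 4 '(': depth becomes 3
  Position 5 ')': depth becomes 2
  Position 6 '(': depth becomes 3
  Position 7 '(': depth becomes 4
  Position 8 '(': depth becomes 5
  Position 9 ')': depth becomes 4
  Position 10 ')': depth becomes 3
  Position 11 '(': depth becomes 4
  Position 12 ')': depth becomes 3
  Position 13 ')': depth becomes 2
  Position 14 ')': depth becomes 1
  Position 15 '(': depth becomes 2
  Position 16 ')': depth becomes 1
  Position 17 ')': depth becomes 0
  Position 18 '(': depth becomes 1
  Position 19 ')': depth becomes 0
  Position 20 '(': depth becomes 1
  Position 21 '(': depth becomes 2
  Position 22 ')': depth becomes 1
  Position 23 ')': depth becomes 0
Maximum depth reached: 5

5


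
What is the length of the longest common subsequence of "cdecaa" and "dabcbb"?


LCS of "cdecaa" and "dabcbb"
DP table:
           d    a    b    c    b    b
      0    0    0    0    0    0    0
  c   0    0    0    0    1    1    1
  d   0    1    1    1    1    1    1
  e   0    1    1    1    1    1    1
  c   0    1    1    1    2    2    2
  a   0    1    2    2    2    2    2
  a   0    1    2    2    2    2    2
LCS length = dp[6][6] = 2

2


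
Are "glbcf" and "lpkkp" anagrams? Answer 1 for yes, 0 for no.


Strings: "glbcf", "lpkkp"
Sorted first:  bcfgl
Sorted second: kklpp
Differ at position 0: 'b' vs 'k' => not anagrams

0


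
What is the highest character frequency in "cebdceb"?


Input: cebdceb
Character counts:
  'b': 2
  'c': 2
  'd': 1
  'e': 2
Maximum frequency: 2

2


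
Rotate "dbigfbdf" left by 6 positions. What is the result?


Input: "dbigfbdf", rotate left by 6
First 6 characters: "dbigfb"
Remaining characters: "df"
Concatenate remaining + first: "df" + "dbigfb" = "dfdbigfb"

dfdbigfb


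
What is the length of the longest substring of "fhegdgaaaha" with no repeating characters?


Input: "fhegdgaaaha"
Sliding window (track last position of each char):
  Position 0 ('f'): window [0,0] length 1 -- new best
  Position 1 ('h'): window [0,1] length 2 -- new best
  Position 2 ('e'): window [0,2] length 3 -- new best
  Position 3 ('g'): window [0,3] length 4 -- new best
  Position 4 ('d'): window [0,4] length 5 -- new best
  Position 5 ('g'): repeat (last at 3), move window start to 4
  Position 5 ('g'): window [4,5] length 2
  Position 6 ('a'): window [4,6] length 3
  Position 7 ('a'): repeat (last at 6), move window start to 7
  Position 7 ('a'): window [7,7] length 1
  Position 8 ('a'): repeat (last at 7), move window start to 8
  Position 8 ('a'): window [8,8] length 1
  Position 9 ('h'): window [8,9] length 2
  Position 10 ('a'): repeat (last at 8), move window start to 9
  Position 10 ('a'): window [9,10] length 2
Longest substring with no repeats: "fhegd" with length 5

5


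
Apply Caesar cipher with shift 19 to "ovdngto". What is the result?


Caesar cipher: shift "ovdngto" by 19
  'o' (pos 14) + 19 = pos 7 = 'h'
  'v' (pos 21) + 19 = pos 14 = 'o'
  'd' (pos 3) + 19 = pos 22 = 'w'
  'n' (pos 13) + 19 = pos 6 = 'g'
  'g' (pos 6) + 19 = pos 25 = 'z'
  't' (pos 19) + 19 = pos 12 = 'm'
  'o' (pos 14) + 19 = pos 7 = 'h'
Result: howgzmh

howgzmh


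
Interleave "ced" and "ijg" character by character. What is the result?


Interleaving "ced" and "ijg":
  Position 0: 'c' from first, 'i' from second => "ci"
  Position 1: 'e' from first, 'j' from second => "ej"
  Position 2: 'd' from first, 'g' from second => "dg"
Result: ciejdg

ciejdg


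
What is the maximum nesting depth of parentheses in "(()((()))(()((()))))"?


Input: "(()((()))(()((()))))"
Tracking depth:
  Position 0 '(': depth becomes 1
  Position 1 '(': depth becomes 2
  Position 2 ')': depth becomes 1
  Position 3 '(': depth becomes 2
  Position 4 '(': depth becomes 3
  Position 5 '(': depth becomes 4
  Position 6 ')': depth becomes 3
  Position 7 ')': depth becomes 2
  Position 8 ')': depth becomes 1
  Position 9 '(': depth becomes 2
  Position 10 '(': depth becomes 3
  Position 11 ')': depth becomes 2
  Position 12 '(': depth becomes 3
  Position 13 '(': depth becomes 4
  Position 14 '(': depth becomes 5
  Position 15 ')': depth becomes 4
  Position 16 ')': depth becomes 3
  Position 17 ')': depth becomes 2
  Position 18 ')': depth becomes 1
  Position 19 ')': depth becomes 0
Maximum depth reached: 5

5


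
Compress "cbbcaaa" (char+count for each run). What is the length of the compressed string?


Input: cbbcaaa
Runs:
  'c' x 1 => "c1"
  'b' x 2 => "b2"
  'c' x 1 => "c1"
  'a' x 3 => "a3"
Compressed: "c1b2c1a3"
Compressed length: 8

8


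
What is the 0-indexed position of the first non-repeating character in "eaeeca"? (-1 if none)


Input: eaeeca
Character frequencies:
  'a': 2
  'c': 1
  'e': 3
Scanning left to right for freq == 1:
  Position 0 ('e'): freq=3, skip
  Position 1 ('a'): freq=2, skip
  Position 2 ('e'): freq=3, skip
  Position 3 ('e'): freq=3, skip
  Position 4 ('c'): unique! => answer = 4

4


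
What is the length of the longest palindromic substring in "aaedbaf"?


Input: "aaedbaf"
Checking substrings for palindromes:
  [0:2] "aa" (len 2) => palindrome
Longest palindromic substring: "aa" with length 2

2


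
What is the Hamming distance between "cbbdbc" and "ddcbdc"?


Comparing "cbbdbc" and "ddcbdc" position by position:
  Position 0: 'c' vs 'd' => differ
  Position 1: 'b' vs 'd' => differ
  Position 2: 'b' vs 'c' => differ
  Position 3: 'd' vs 'b' => differ
  Position 4: 'b' vs 'd' => differ
  Position 5: 'c' vs 'c' => same
Total differences (Hamming distance): 5

5


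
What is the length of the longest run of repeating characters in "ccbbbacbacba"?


Input: "ccbbbacbacba"
Scanning for longest run:
  Position 1 ('c'): continues run of 'c', length=2
  Position 2 ('b'): new char, reset run to 1
  Position 3 ('b'): continues run of 'b', length=2
  Position 4 ('b'): continues run of 'b', length=3
  Position 5 ('a'): new char, reset run to 1
  Position 6 ('c'): new char, reset run to 1
  Position 7 ('b'): new char, reset run to 1
  Position 8 ('a'): new char, reset run to 1
  Position 9 ('c'): new char, reset run to 1
  Position 10 ('b'): new char, reset run to 1
  Position 11 ('a'): new char, reset run to 1
Longest run: 'b' with length 3

3


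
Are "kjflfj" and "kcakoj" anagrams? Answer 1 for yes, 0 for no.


Strings: "kjflfj", "kcakoj"
Sorted first:  ffjjkl
Sorted second: acjkko
Differ at position 0: 'f' vs 'a' => not anagrams

0


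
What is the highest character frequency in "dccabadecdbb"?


Input: dccabadecdbb
Character counts:
  'a': 2
  'b': 3
  'c': 3
  'd': 3
  'e': 1
Maximum frequency: 3

3


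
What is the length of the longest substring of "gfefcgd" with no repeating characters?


Input: "gfefcgd"
Sliding window (track last position of each char):
  Position 0 ('g'): window [0,0] length 1 -- new best
  Position 1 ('f'): window [0,1] length 2 -- new best
  Position 2 ('e'): window [0,2] length 3 -- new best
  Position 3 ('f'): repeat (last at 1), move window start to 2
  Position 3 ('f'): window [2,3] length 2
  Position 4 ('c'): window [2,4] length 3
  Position 5 ('g'): window [2,5] length 4 -- new best
  Position 6 ('d'): window [2,6] length 5 -- new best
Longest substring with no repeats: "efcgd" with length 5

5


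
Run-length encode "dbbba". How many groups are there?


Input: dbbba
Scanning for consecutive runs:
  Group 1: 'd' x 1 (positions 0-0)
  Group 2: 'b' x 3 (positions 1-3)
  Group 3: 'a' x 1 (positions 4-4)
Total groups: 3

3


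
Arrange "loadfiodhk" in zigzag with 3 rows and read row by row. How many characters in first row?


Zigzag "loadfiodhk" into 3 rows:
Placing characters:
  'l' => row 0
  'o' => row 1
  'a' => row 2
  'd' => row 1
  'f' => row 0
  'i' => row 1
  'o' => row 2
  'd' => row 1
  'h' => row 0
  'k' => row 1
Rows:
  Row 0: "lfh"
  Row 1: "odidk"
  Row 2: "ao"
First row length: 3

3


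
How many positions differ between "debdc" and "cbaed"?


Comparing "debdc" and "cbaed" position by position:
  Position 0: 'd' vs 'c' => DIFFER
  Position 1: 'e' vs 'b' => DIFFER
  Position 2: 'b' vs 'a' => DIFFER
  Position 3: 'd' vs 'e' => DIFFER
  Position 4: 'c' vs 'd' => DIFFER
Positions that differ: 5

5


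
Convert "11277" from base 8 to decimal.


Input: "11277" in base 8
Positional expansion:
  Digit '1' (value 1) x 8^4 = 4096
  Digit '1' (value 1) x 8^3 = 512
  Digit '2' (value 2) x 8^2 = 128
  Digit '7' (value 7) x 8^1 = 56
  Digit '7' (value 7) x 8^0 = 7
Sum = 4799

4799


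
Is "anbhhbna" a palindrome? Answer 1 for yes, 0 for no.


Input: anbhhbna
Reversed: anbhhbna
  Compare pos 0 ('a') with pos 7 ('a'): match
  Compare pos 1 ('n') with pos 6 ('n'): match
  Compare pos 2 ('b') with pos 5 ('b'): match
  Compare pos 3 ('h') with pos 4 ('h'): match
Result: palindrome

1


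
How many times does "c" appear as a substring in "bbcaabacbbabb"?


Searching for "c" in "bbcaabacbbabb"
Scanning each position:
  Position 0: "b" => no
  Position 1: "b" => no
  Position 2: "c" => MATCH
  Position 3: "a" => no
  Position 4: "a" => no
  Position 5: "b" => no
  Position 6: "a" => no
  Position 7: "c" => MATCH
  Position 8: "b" => no
  Position 9: "b" => no
  Position 10: "a" => no
  Position 11: "b" => no
  Position 12: "b" => no
Total occurrences: 2

2


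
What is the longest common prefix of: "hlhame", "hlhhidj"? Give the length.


Words: hlhame, hlhhidj
  Position 0: all 'h' => match
  Position 1: all 'l' => match
  Position 2: all 'h' => match
  Position 3: ('a', 'h') => mismatch, stop
LCP = "hlh" (length 3)

3
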